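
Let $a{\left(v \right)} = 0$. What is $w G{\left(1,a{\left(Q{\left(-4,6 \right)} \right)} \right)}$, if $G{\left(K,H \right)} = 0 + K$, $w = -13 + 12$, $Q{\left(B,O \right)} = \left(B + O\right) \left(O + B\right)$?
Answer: $-1$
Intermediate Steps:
$Q{\left(B,O \right)} = \left(B + O\right)^{2}$ ($Q{\left(B,O \right)} = \left(B + O\right) \left(B + O\right) = \left(B + O\right)^{2}$)
$w = -1$
$G{\left(K,H \right)} = K$
$w G{\left(1,a{\left(Q{\left(-4,6 \right)} \right)} \right)} = \left(-1\right) 1 = -1$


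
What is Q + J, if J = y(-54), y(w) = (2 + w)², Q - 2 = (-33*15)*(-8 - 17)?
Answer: 15081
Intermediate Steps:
Q = 12377 (Q = 2 + (-33*15)*(-8 - 17) = 2 - 495*(-25) = 2 + 12375 = 12377)
J = 2704 (J = (2 - 54)² = (-52)² = 2704)
Q + J = 12377 + 2704 = 15081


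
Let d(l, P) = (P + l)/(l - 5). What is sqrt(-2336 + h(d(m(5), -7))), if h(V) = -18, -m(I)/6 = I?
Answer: I*sqrt(2354) ≈ 48.518*I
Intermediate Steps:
m(I) = -6*I
d(l, P) = (P + l)/(-5 + l)
sqrt(-2336 + h(d(m(5), -7))) = sqrt(-2336 - 18) = sqrt(-2354) = I*sqrt(2354)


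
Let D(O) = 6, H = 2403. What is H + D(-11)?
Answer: 2409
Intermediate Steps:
H + D(-11) = 2403 + 6 = 2409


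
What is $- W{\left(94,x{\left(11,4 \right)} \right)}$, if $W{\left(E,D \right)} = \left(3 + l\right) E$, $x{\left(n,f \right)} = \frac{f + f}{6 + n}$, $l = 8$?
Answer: $-1034$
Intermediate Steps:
$x{\left(n,f \right)} = \frac{2 f}{6 + n}$
$W{\left(E,D \right)} = 11 E$ ($W{\left(E,D \right)} = \left(3 + 8\right) E = 11 E$)
$- W{\left(94,x{\left(11,4 \right)} \right)} = - 11 \cdot 94 = \left(-1\right) 1034 = -1034$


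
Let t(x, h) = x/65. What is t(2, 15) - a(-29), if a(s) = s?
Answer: 1887/65 ≈ 29.031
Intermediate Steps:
t(x, h) = x/65 (t(x, h) = x*(1/65) = x/65)
t(2, 15) - a(-29) = (1/65)*2 - 1*(-29) = 2/65 + 29 = 1887/65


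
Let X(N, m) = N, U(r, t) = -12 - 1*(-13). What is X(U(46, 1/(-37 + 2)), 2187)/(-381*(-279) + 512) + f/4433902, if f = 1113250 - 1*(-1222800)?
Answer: 124760135226/236794753261 ≈ 0.52687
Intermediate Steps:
f = 2336050 (f = 1113250 + 1222800 = 2336050)
U(r, t) = 1 (U(r, t) = -12 + 13 = 1)
X(U(46, 1/(-37 + 2)), 2187)/(-381*(-279) + 512) + f/4433902 = 1/(-381*(-279) + 512) + 2336050/4433902 = 1/(106299 + 512) + 2336050*(1/4433902) = 1/106811 + 1168025/2216951 = 124760135226/236794753261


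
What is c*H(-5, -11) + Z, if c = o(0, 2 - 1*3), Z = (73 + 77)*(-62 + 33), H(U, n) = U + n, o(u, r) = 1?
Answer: -4366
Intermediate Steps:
Z = -4350 (Z = 150*(-29) = -4350)
c = 1
c*H(-5, -11) + Z = 1*(-5 - 11) - 4350 = 1*(-16) - 4350 = -16 - 4350 = -4366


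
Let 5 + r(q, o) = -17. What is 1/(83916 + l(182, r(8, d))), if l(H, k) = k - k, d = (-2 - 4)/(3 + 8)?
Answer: 1/83916 ≈ 1.1917e-5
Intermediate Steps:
d = -6/11 ≈ -0.54545
r(q, o) = -22 (r(q, o) = -5 - 17 = -22)
l(H, k) = 0
1/(83916 + l(182, r(8, d))) = 1/(83916 + 0) = 1/83916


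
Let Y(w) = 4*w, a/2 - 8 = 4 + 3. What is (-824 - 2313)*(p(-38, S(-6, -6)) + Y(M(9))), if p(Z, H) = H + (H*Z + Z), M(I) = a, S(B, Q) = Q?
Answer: -953648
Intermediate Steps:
a = 30 (a = 16 + 2*(4 + 3) = 16 + 2*7 = 16 + 14 = 30)
M(I) = 30
p(Z, H) = H + Z + H*Z (p(Z, H) = H + (Z + H*Z) = H + Z + H*Z)
(-824 - 2313)*(p(-38, S(-6, -6)) + Y(M(9))) = (-824 - 2313)*((-6 - 38 - 6*(-38)) + 4*30) = -3137*((-6 - 38 + 228) + 120) = -3137*(184 + 120) = -3137*304 = -953648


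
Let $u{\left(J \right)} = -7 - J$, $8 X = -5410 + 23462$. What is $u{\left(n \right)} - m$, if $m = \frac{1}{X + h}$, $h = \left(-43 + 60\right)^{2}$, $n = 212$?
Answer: $- \frac{1114931}{5091} \approx -219.0$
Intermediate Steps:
$X = \frac{4513}{2}$ ($X = \frac{-5410 + 23462}{8} = \frac{1}{8} \cdot 18052 = \frac{4513}{2} \approx 2256.5$)
$h = 289$ ($h = 17^{2} = 289$)
$m = \frac{2}{5091}$ ($m = \frac{1}{\frac{4513}{2} + 289} = \frac{1}{\frac{5091}{2}} = \frac{2}{5091} \approx 0.00039285$)
$u{\left(n \right)} - m = \left(-7 - 212\right) - \frac{2}{5091} = -219 - \frac{2}{5091} = - \frac{1114931}{5091}$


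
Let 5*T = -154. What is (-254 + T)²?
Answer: 2027776/25 ≈ 81111.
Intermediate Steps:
T = -154/5 (T = (⅕)*(-154) = -154/5 ≈ -30.800)
(-254 + T)² = (-254 - 154/5)² = (-1424/5)² = 2027776/25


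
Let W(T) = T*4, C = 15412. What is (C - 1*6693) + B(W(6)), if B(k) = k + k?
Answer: 8767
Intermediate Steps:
W(T) = 4*T
B(k) = 2*k
(C - 1*6693) + B(W(6)) = (15412 - 1*6693) + 2*(4*6) = (15412 - 6693) + 2*24 = 8719 + 48 = 8767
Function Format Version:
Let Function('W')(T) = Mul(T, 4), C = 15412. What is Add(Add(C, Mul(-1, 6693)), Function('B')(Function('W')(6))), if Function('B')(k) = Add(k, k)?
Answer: 8767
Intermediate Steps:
Function('W')(T) = Mul(4, T)
Function('B')(k) = Mul(2, k)
Add(Add(C, Mul(-1, 6693)), Function('B')(Function('W')(6))) = Add(Add(15412, Mul(-1, 6693)), Mul(2, Mul(4, 6))) = Add(Add(15412, -6693), Mul(2, 24)) = Add(8719, 48) = 8767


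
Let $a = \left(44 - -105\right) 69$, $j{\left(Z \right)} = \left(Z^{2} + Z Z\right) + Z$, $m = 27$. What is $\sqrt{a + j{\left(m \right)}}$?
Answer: $\sqrt{11766} \approx 108.47$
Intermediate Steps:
$j{\left(Z \right)} = Z + 2 Z^{2}$ ($j{\left(Z \right)} = \left(Z^{2} + Z^{2}\right) + Z = 2 Z^{2} + Z = Z + 2 Z^{2}$)
$a = 10281$ ($a = \left(44 + 105\right) 69 = 149 \cdot 69 = 10281$)
$\sqrt{a + j{\left(m \right)}} = \sqrt{10281 + 27 \left(1 + 2 \cdot 27\right)} = \sqrt{10281 + 27 \left(1 + 54\right)} = \sqrt{10281 + 27 \cdot 55} = \sqrt{10281 + 1485} = \sqrt{11766}$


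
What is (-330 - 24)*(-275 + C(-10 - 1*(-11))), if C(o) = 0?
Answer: 97350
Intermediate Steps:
(-330 - 24)*(-275 + C(-10 - 1*(-11))) = (-330 - 24)*(-275 + 0) = -354*(-275) = 97350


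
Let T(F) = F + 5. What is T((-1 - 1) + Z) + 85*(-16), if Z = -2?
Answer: -1359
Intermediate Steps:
T(F) = 5 + F
T((-1 - 1) + Z) + 85*(-16) = (5 + ((-1 - 1) - 2)) + 85*(-16) = (5 + (-2 - 2)) - 1360 = (5 - 4) - 1360 = 1 - 1360 = -1359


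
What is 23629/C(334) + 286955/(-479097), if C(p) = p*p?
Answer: -20690968967/53446144932 ≈ -0.38714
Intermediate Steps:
C(p) = p**2
23629/C(334) + 286955/(-479097) = 23629/(334**2) + 286955/(-479097) = 23629/111556 + 286955*(-1/479097) = 23629*(1/111556) - 286955/479097 = 23629/111556 - 286955/479097 = -20690968967/53446144932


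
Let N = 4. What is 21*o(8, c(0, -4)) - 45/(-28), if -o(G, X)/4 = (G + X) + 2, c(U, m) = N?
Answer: -32883/28 ≈ -1174.4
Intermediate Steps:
c(U, m) = 4
o(G, X) = -8 - 4*G - 4*X (o(G, X) = -4*((G + X) + 2) = -4*(2 + G + X) = -8 - 4*G - 4*X)
21*o(8, c(0, -4)) - 45/(-28) = 21*(-8 - 4*8 - 4*4) - 45/(-28) = 21*(-8 - 32 - 16) - 45*(-1/28) = 21*(-56) + 45/28 = -1176 + 45/28 = -32883/28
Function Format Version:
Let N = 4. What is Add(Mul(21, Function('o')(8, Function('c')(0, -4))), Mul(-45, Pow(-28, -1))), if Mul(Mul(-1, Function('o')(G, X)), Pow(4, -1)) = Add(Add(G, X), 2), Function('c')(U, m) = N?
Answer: Rational(-32883, 28) ≈ -1174.4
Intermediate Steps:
Function('c')(U, m) = 4
Function('o')(G, X) = Add(-8, Mul(-4, G), Mul(-4, X)) (Function('o')(G, X) = Mul(-4, Add(Add(G, X), 2)) = Mul(-4, Add(2, G, X)) = Add(-8, Mul(-4, G), Mul(-4, X)))
Add(Mul(21, Function('o')(8, Function('c')(0, -4))), Mul(-45, Pow(-28, -1))) = Add(Mul(21, Add(-8, Mul(-4, 8), Mul(-4, 4))), Mul(-45, Pow(-28, -1))) = Add(Mul(21, Add(-8, -32, -16)), Mul(-45, Rational(-1, 28))) = Add(Mul(21, -56), Rational(45, 28)) = Add(-1176, Rational(45, 28)) = Rational(-32883, 28)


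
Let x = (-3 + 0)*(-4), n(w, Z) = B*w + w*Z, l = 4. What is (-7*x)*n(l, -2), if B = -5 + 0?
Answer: 2352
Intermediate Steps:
B = -5
n(w, Z) = -5*w + Z*w (n(w, Z) = -5*w + w*Z = -5*w + Z*w)
x = 12 (x = -3*(-4) = 12)
(-7*x)*n(l, -2) = (-7*12)*(4*(-5 - 2)) = -336*(-7) = -84*(-28) = 2352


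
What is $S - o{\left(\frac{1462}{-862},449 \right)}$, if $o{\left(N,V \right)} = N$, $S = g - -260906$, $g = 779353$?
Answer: $\frac{448352360}{431} \approx 1.0403 \cdot 10^{6}$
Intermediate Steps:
$S = 1040259$ ($S = 779353 - -260906 = 779353 + 260906 = 1040259$)
$S - o{\left(\frac{1462}{-862},449 \right)} = 1040259 - \frac{1462}{-862} = 1040259 - 1462 \left(- \frac{1}{862}\right) = 1040259 - - \frac{731}{431} = 1040259 + \frac{731}{431} = \frac{448352360}{431}$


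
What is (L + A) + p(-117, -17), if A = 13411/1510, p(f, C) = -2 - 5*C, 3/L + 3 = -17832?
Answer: 164962747/1795390 ≈ 91.881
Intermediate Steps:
L = -1/5945 (L = 3/(-3 - 17832) = 3/(-17835) = 3*(-1/17835) = -1/5945 ≈ -0.00016821)
A = 13411/1510 (A = 13411*(1/1510) = 13411/1510 ≈ 8.8815)
(L + A) + p(-117, -17) = (-1/5945 + 13411/1510) + (-2 - 5*(-17)) = 15945377/1795390 + (-2 + 85) = 15945377/1795390 + 83 = 164962747/1795390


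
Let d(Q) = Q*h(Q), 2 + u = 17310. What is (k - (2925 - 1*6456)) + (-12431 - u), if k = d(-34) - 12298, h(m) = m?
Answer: -37350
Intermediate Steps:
u = 17308 (u = -2 + 17310 = 17308)
d(Q) = Q**2 (d(Q) = Q*Q = Q**2)
k = -11142 (k = (-34)**2 - 12298 = 1156 - 12298 = -11142)
(k - (2925 - 1*6456)) + (-12431 - u) = (-11142 - (2925 - 1*6456)) + (-12431 - 1*17308) = (-11142 - (2925 - 6456)) + (-12431 - 17308) = (-11142 - 1*(-3531)) - 29739 = (-11142 + 3531) - 29739 = -7611 - 29739 = -37350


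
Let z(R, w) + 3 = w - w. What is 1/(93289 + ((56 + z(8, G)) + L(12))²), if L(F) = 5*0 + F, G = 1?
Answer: 1/97514 ≈ 1.0255e-5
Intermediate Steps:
z(R, w) = -3 (z(R, w) = -3 + (w - w) = -3 + 0 = -3)
L(F) = F (L(F) = 0 + F = F)
1/(93289 + ((56 + z(8, G)) + L(12))²) = 1/(93289 + ((56 - 3) + 12)²) = 1/(93289 + (53 + 12)²) = 1/(93289 + 65²) = 1/(93289 + 4225) = 1/97514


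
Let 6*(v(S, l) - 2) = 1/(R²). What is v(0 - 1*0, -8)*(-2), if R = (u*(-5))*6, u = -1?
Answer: -10801/2700 ≈ -4.0004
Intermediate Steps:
R = 30 (R = -1*(-5)*6 = 5*6 = 30)
v(S, l) = 10801/5400 (v(S, l) = 2 + 1/(6*(30²)) = 2 + (⅙)/900 = 2 + (⅙)*(1/900) = 2 + 1/5400 = 10801/5400)
v(0 - 1*0, -8)*(-2) = (10801/5400)*(-2) = -10801/2700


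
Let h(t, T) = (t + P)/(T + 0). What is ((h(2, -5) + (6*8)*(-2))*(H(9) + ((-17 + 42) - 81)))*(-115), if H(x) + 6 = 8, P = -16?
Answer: -578772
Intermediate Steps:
h(t, T) = (-16 + t)/T (h(t, T) = (t - 16)/(T + 0) = (-16 + t)/T)
H(x) = 2 (H(x) = -6 + 8 = 2)
((h(2, -5) + (6*8)*(-2))*(H(9) + ((-17 + 42) - 81)))*(-115) = (((-16 + 2)/(-5) + (6*8)*(-2))*(2 + ((-17 + 42) - 81)))*(-115) = ((-⅕*(-14) + 48*(-2))*(2 + (25 - 81)))*(-115) = ((14/5 - 96)*(2 - 56))*(-115) = -466/5*(-54)*(-115) = (25164/5)*(-115) = -578772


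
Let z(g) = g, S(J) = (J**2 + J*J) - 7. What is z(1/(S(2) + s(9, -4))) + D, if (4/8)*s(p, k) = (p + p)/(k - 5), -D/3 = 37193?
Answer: -334738/3 ≈ -1.1158e+5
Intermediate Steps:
D = -111579 (D = -3*37193 = -111579)
S(J) = -7 + 2*J**2 (S(J) = (J**2 + J**2) - 7 = 2*J**2 - 7 = -7 + 2*J**2)
s(p, k) = 4*p/(-5 + k) (s(p, k) = 2*((p + p)/(k - 5)) = 2*((2*p)/(-5 + k)) = 2*(2*p/(-5 + k)) = 4*p/(-5 + k))
z(1/(S(2) + s(9, -4))) + D = 1/((-7 + 2*2**2) + 4*9/(-5 - 4)) - 111579 = 1/((-7 + 2*4) + 4*9/(-9)) - 111579 = 1/((-7 + 8) + 4*9*(-1/9)) - 111579 = 1/(1 - 4) - 111579 = 1/(-3) - 111579 = -1/3 - 111579 = -334738/3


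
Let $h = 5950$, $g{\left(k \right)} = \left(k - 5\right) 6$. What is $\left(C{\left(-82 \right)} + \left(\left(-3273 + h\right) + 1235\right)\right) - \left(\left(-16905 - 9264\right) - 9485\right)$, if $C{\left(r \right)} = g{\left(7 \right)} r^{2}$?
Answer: $120254$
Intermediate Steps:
$g{\left(k \right)} = -30 + 6 k$ ($g{\left(k \right)} = \left(-5 + k\right) 6 = -30 + 6 k$)
$C{\left(r \right)} = 12 r^{2}$ ($C{\left(r \right)} = \left(-30 + 6 \cdot 7\right) r^{2} = \left(-30 + 42\right) r^{2} = 12 r^{2}$)
$\left(C{\left(-82 \right)} + \left(\left(-3273 + h\right) + 1235\right)\right) - \left(\left(-16905 - 9264\right) - 9485\right) = \left(12 \left(-82\right)^{2} + \left(\left(-3273 + 5950\right) + 1235\right)\right) - \left(\left(-16905 - 9264\right) - 9485\right) = \left(12 \cdot 6724 + \left(2677 + 1235\right)\right) - \left(-26169 - 9485\right) = \left(80688 + 3912\right) - -35654 = 84600 + 35654 = 120254$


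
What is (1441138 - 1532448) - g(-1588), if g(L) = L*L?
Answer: -2613054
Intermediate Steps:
g(L) = L²
(1441138 - 1532448) - g(-1588) = (1441138 - 1532448) - 1*(-1588)² = -91310 - 1*2521744 = -91310 - 2521744 = -2613054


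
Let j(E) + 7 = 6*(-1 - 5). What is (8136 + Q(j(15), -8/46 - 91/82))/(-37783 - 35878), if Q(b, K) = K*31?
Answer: -15269445/138924646 ≈ -0.10991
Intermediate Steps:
j(E) = -43 (j(E) = -7 + 6*(-1 - 5) = -7 + 6*(-6) = -7 - 36 = -43)
Q(b, K) = 31*K
(8136 + Q(j(15), -8/46 - 91/82))/(-37783 - 35878) = (8136 + 31*(-8/46 - 91/82))/(-37783 - 35878) = (8136 + 31*(-8*1/46 - 91*1/82))/(-73661) = (8136 + 31*(-4/23 - 91/82))*(-1/73661) = (8136 + 31*(-2421/1886))*(-1/73661) = (8136 - 75051/1886)*(-1/73661) = (15269445/1886)*(-1/73661) = -15269445/138924646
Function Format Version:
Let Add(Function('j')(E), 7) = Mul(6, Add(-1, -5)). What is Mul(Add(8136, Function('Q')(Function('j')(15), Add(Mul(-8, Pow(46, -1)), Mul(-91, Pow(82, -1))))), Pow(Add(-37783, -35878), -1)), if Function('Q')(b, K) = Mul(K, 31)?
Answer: Rational(-15269445, 138924646) ≈ -0.10991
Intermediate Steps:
Function('j')(E) = -43 (Function('j')(E) = Add(-7, Mul(6, Add(-1, -5))) = Add(-7, Mul(6, -6)) = Add(-7, -36) = -43)
Function('Q')(b, K) = Mul(31, K)
Mul(Add(8136, Function('Q')(Function('j')(15), Add(Mul(-8, Pow(46, -1)), Mul(-91, Pow(82, -1))))), Pow(Add(-37783, -35878), -1)) = Mul(Add(8136, Mul(31, Add(Mul(-8, Pow(46, -1)), Mul(-91, Pow(82, -1))))), Pow(Add(-37783, -35878), -1)) = Mul(Add(8136, Mul(31, Add(Mul(-8, Rational(1, 46)), Mul(-91, Rational(1, 82))))), Pow(-73661, -1)) = Mul(Add(8136, Mul(31, Add(Rational(-4, 23), Rational(-91, 82)))), Rational(-1, 73661)) = Mul(Add(8136, Mul(31, Rational(-2421, 1886))), Rational(-1, 73661)) = Mul(Add(8136, Rational(-75051, 1886)), Rational(-1, 73661)) = Mul(Rational(15269445, 1886), Rational(-1, 73661)) = Rational(-15269445, 138924646)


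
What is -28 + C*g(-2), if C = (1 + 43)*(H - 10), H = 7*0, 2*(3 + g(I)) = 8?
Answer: -468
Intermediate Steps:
g(I) = 1 (g(I) = -3 + (½)*8 = -3 + 4 = 1)
H = 0
C = -440 (C = (1 + 43)*(0 - 10) = 44*(-10) = -440)
-28 + C*g(-2) = -28 - 440*1 = -28 - 440 = -468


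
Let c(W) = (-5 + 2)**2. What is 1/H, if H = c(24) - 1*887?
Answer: -1/878 ≈ -0.0011390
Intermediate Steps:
c(W) = 9 (c(W) = (-3)**2 = 9)
H = -878 (H = 9 - 1*887 = 9 - 887 = -878)
1/H = 1/(-878) = -1/878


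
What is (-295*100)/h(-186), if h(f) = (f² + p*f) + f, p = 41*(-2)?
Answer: -14750/24831 ≈ -0.59402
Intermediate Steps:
p = -82
h(f) = f² - 81*f (h(f) = (f² - 82*f) + f = f² - 81*f)
(-295*100)/h(-186) = (-295*100)/((-186*(-81 - 186))) = -29500/((-186*(-267))) = -29500/49662 = -29500*1/49662 = -14750/24831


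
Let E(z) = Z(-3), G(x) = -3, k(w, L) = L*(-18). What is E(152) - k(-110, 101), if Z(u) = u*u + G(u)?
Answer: 1824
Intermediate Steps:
k(w, L) = -18*L
Z(u) = -3 + u² (Z(u) = u*u - 3 = u² - 3 = -3 + u²)
E(z) = 6 (E(z) = -3 + (-3)² = -3 + 9 = 6)
E(152) - k(-110, 101) = 6 - (-18)*101 = 6 - 1*(-1818) = 6 + 1818 = 1824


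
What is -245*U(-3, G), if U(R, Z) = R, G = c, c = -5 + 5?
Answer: 735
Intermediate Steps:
c = 0
G = 0
-245*U(-3, G) = -245*(-3) = 735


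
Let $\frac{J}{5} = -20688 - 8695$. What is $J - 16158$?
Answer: $-163073$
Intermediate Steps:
$J = -146915$ ($J = 5 \left(-20688 - 8695\right) = 5 \left(-29383\right) = -146915$)
$J - 16158 = -146915 - 16158 = -163073$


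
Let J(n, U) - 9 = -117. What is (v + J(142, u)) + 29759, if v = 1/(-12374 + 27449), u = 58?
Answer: 446988826/15075 ≈ 29651.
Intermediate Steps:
J(n, U) = -108 (J(n, U) = 9 - 117 = -108)
v = 1/15075 ≈ 6.6335e-5
(v + J(142, u)) + 29759 = (1/15075 - 108) + 29759 = -1628099/15075 + 29759 = 446988826/15075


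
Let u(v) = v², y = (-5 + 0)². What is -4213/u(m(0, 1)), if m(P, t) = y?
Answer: -4213/625 ≈ -6.7408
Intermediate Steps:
y = 25 (y = (-5)² = 25)
m(P, t) = 25
-4213/u(m(0, 1)) = -4213/(25²) = -4213/625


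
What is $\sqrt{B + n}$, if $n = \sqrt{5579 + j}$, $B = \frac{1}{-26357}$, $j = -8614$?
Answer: $\frac{\sqrt{-26357 + 694691449 i \sqrt{3035}}}{26357} \approx 5.2484 + 5.2484 i$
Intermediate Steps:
$B = - \frac{1}{26357} \approx -3.7941 \cdot 10^{-5}$
$n = i \sqrt{3035}$ ($n = \sqrt{5579 - 8614} = \sqrt{-3035} = i \sqrt{3035} \approx 55.091 i$)
$\sqrt{B + n} = \sqrt{- \frac{1}{26357} + i \sqrt{3035}}$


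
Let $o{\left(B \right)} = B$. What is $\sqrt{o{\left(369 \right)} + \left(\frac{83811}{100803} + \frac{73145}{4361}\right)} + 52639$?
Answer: $52639 + \frac{\sqrt{169413026081185379}}{20933423} \approx 52659.0$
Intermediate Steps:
$\sqrt{o{\left(369 \right)} + \left(\frac{83811}{100803} + \frac{73145}{4361}\right)} + 52639 = \sqrt{369 + \left(\frac{83811}{100803} + \frac{73145}{4361}\right)} + 52639 = \sqrt{369 + \left(83811 \cdot \frac{1}{100803} + 73145 \cdot \frac{1}{4361}\right)} + 52639 = \sqrt{369 + \left(\frac{27937}{33601} + \frac{73145}{4361}\right)} + 52639 = \sqrt{369 + \frac{2579578402}{146533961}} + 52639 = \sqrt{\frac{56650610011}{146533961}} + 52639 = \frac{\sqrt{169413026081185379}}{20933423} + 52639 = 52639 + \frac{\sqrt{169413026081185379}}{20933423}$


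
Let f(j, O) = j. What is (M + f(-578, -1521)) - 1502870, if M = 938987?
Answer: -564461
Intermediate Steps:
(M + f(-578, -1521)) - 1502870 = (938987 - 578) - 1502870 = 938409 - 1502870 = -564461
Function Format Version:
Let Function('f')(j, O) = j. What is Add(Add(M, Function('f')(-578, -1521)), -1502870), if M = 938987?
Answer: -564461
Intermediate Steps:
Add(Add(M, Function('f')(-578, -1521)), -1502870) = Add(Add(938987, -578), -1502870) = Add(938409, -1502870) = -564461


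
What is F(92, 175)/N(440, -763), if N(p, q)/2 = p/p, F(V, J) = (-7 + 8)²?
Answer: ½ ≈ 0.50000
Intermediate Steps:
F(V, J) = 1 (F(V, J) = 1² = 1)
N(p, q) = 2 (N(p, q) = 2*(p/p) = 2*1 = 2)
F(92, 175)/N(440, -763) = 1/2 = 1*(½) = ½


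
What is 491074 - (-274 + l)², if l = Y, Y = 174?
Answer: 481074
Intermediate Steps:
l = 174
491074 - (-274 + l)² = 491074 - (-274 + 174)² = 491074 - 1*(-100)² = 491074 - 1*10000 = 491074 - 10000 = 481074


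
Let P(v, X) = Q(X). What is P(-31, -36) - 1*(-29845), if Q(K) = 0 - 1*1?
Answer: 29844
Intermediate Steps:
Q(K) = -1 (Q(K) = 0 - 1 = -1)
P(v, X) = -1
P(-31, -36) - 1*(-29845) = -1 - 1*(-29845) = -1 + 29845 = 29844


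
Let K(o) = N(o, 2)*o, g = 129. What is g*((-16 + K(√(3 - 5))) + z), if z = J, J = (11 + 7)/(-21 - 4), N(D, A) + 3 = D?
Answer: -60372/25 - 387*I*√2 ≈ -2414.9 - 547.3*I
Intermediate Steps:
N(D, A) = -3 + D
J = -18/25 (J = 18/(-25) = 18*(-1/25) = -18/25 ≈ -0.72000)
K(o) = o*(-3 + o) (K(o) = (-3 + o)*o = o*(-3 + o))
z = -18/25 ≈ -0.72000
g*((-16 + K(√(3 - 5))) + z) = 129*((-16 + √(3 - 5)*(-3 + √(3 - 5))) - 18/25) = 129*((-16 + √(-2)*(-3 + √(-2))) - 18/25) = 129*((-16 + (I*√2)*(-3 + I*√2)) - 18/25) = 129*((-16 + I*√2*(-3 + I*√2)) - 18/25) = 129*(-418/25 + I*√2*(-3 + I*√2)) = -53922/25 + 129*I*√2*(-3 + I*√2)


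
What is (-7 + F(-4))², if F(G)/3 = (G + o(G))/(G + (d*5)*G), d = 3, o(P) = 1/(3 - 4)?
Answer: 187489/4096 ≈ 45.774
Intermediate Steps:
o(P) = -1 (o(P) = 1/(-1) = -1)
F(G) = 3*(-1 + G)/(16*G) (F(G) = 3*((G - 1)/(G + (3*5)*G)) = 3*((-1 + G)/(G + 15*G)) = 3*((-1 + G)/((16*G))) = 3*((-1 + G)*(1/(16*G))) = 3*((-1 + G)/(16*G)) = 3*(-1 + G)/(16*G))
(-7 + F(-4))² = (-7 + (3/16)*(-1 - 4)/(-4))² = (-7 + (3/16)*(-¼)*(-5))² = (-7 + 15/64)² = (-433/64)² = 187489/4096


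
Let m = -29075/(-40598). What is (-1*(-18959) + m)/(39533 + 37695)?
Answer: 769726557/3135302344 ≈ 0.24550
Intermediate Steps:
m = 29075/40598 (m = -29075*(-1/40598) = 29075/40598 ≈ 0.71617)
(-1*(-18959) + m)/(39533 + 37695) = (-1*(-18959) + 29075/40598)/(39533 + 37695) = (18959 + 29075/40598)/77228 = (769726557/40598)*(1/77228) = 769726557/3135302344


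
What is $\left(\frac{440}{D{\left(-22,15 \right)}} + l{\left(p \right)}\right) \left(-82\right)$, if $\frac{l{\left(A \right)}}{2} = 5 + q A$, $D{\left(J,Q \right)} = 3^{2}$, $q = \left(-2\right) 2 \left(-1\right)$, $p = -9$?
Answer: $\frac{9676}{9} \approx 1075.1$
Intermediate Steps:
$q = 4$ ($q = \left(-4\right) \left(-1\right) = 4$)
$D{\left(J,Q \right)} = 9$
$l{\left(A \right)} = 10 + 8 A$ ($l{\left(A \right)} = 2 \left(5 + 4 A\right) = 10 + 8 A$)
$\left(\frac{440}{D{\left(-22,15 \right)}} + l{\left(p \right)}\right) \left(-82\right) = \left(\frac{440}{9} + \left(10 + 8 \left(-9\right)\right)\right) \left(-82\right) = \left(440 \cdot \frac{1}{9} + \left(10 - 72\right)\right) \left(-82\right) = \left(\frac{440}{9} - 62\right) \left(-82\right) = \left(- \frac{118}{9}\right) \left(-82\right) = \frac{9676}{9}$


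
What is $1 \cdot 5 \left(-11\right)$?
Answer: $-55$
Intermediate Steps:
$1 \cdot 5 \left(-11\right) = 5 \left(-11\right) = -55$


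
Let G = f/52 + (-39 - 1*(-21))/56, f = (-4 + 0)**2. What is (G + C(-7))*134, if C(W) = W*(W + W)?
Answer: 2389689/182 ≈ 13130.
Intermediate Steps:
f = 16 (f = (-4)**2 = 16)
G = -5/364 (G = 16/52 + (-39 - 1*(-21))/56 = 16*(1/52) + (-39 + 21)*(1/56) = 4/13 - 18*1/56 = 4/13 - 9/28 = -5/364 ≈ -0.013736)
C(W) = 2*W**2 (C(W) = W*(2*W) = 2*W**2)
(G + C(-7))*134 = (-5/364 + 2*(-7)**2)*134 = (-5/364 + 2*49)*134 = (-5/364 + 98)*134 = (35667/364)*134 = 2389689/182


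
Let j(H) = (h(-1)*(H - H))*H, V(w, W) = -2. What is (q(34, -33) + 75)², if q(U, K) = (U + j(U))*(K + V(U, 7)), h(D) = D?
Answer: 1243225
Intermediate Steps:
j(H) = 0 (j(H) = (-(H - H))*H = (-1*0)*H = 0*H = 0)
q(U, K) = U*(-2 + K) (q(U, K) = (U + 0)*(K - 2) = U*(-2 + K))
(q(34, -33) + 75)² = (34*(-2 - 33) + 75)² = (34*(-35) + 75)² = (-1190 + 75)² = (-1115)² = 1243225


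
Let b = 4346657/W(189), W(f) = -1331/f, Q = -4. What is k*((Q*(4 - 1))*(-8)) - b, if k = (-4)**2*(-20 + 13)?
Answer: 807207261/1331 ≈ 6.0647e+5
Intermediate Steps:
b = -821518173/1331 (b = 4346657/((-1331/189)) = 4346657/((-1331*1/189)) = 4346657/(-1331/189) = 4346657*(-189/1331) = -821518173/1331 ≈ -6.1722e+5)
k = -112 (k = 16*(-7) = -112)
k*((Q*(4 - 1))*(-8)) - b = -112*(-4*(4 - 1))*(-8) - 1*(-821518173/1331) = -112*(-4*3)*(-8) + 821518173/1331 = -(-1344)*(-8) + 821518173/1331 = -112*96 + 821518173/1331 = -10752 + 821518173/1331 = 807207261/1331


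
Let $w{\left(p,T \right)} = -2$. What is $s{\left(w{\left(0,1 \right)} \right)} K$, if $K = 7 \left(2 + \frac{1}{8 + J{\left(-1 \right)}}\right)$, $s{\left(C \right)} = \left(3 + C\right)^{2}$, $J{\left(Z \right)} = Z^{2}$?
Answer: $\frac{133}{9} \approx 14.778$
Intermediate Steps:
$K = \frac{133}{9}$ ($K = 7 \left(2 + \frac{1}{8 + \left(-1\right)^{2}}\right) = 7 \left(2 + \frac{1}{8 + 1}\right) = 7 \left(2 + \frac{1}{9}\right) = 7 \cdot \frac{19}{9} = \frac{133}{9} \approx 14.778$)
$s{\left(w{\left(0,1 \right)} \right)} K = \left(3 - 2\right)^{2} \cdot \frac{133}{9} = 1^{2} \cdot \frac{133}{9} = 1 \cdot \frac{133}{9} = \frac{133}{9}$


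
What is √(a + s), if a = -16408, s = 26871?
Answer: √10463 ≈ 102.29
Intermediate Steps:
√(a + s) = √(-16408 + 26871) = √10463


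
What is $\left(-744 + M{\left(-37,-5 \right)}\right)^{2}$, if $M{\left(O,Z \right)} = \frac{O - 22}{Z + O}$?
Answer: $\frac{972753721}{1764} \approx 5.5145 \cdot 10^{5}$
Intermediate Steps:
$M{\left(O,Z \right)} = \frac{-22 + O}{O + Z}$
$\left(-744 + M{\left(-37,-5 \right)}\right)^{2} = \left(-744 + \frac{-22 - 37}{-37 - 5}\right)^{2} = \left(-744 + \frac{1}{-42} \left(-59\right)\right)^{2} = \left(-744 - - \frac{59}{42}\right)^{2} = \left(-744 + \frac{59}{42}\right)^{2} = \left(- \frac{31189}{42}\right)^{2} = \frac{972753721}{1764}$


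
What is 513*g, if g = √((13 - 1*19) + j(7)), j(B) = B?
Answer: 513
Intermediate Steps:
g = 1 (g = √((13 - 1*19) + 7) = √((13 - 19) + 7) = √(-6 + 7) = √1 = 1)
513*g = 513*1 = 513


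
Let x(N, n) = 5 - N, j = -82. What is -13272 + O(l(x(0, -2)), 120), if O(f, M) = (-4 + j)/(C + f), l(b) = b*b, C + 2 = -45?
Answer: -145949/11 ≈ -13268.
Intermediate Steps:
C = -47 (C = -2 - 45 = -47)
l(b) = b**2
O(f, M) = -86/(-47 + f) (O(f, M) = (-4 - 82)/(-47 + f) = -86/(-47 + f))
-13272 + O(l(x(0, -2)), 120) = -13272 - 86/(-47 + (5 - 1*0)**2) = -13272 - 86/(-47 + (5 + 0)**2) = -13272 - 86/(-47 + 5**2) = -13272 - 86/(-47 + 25) = -13272 - 86/(-22) = -13272 - 86*(-1/22) = -13272 + 43/11 = -145949/11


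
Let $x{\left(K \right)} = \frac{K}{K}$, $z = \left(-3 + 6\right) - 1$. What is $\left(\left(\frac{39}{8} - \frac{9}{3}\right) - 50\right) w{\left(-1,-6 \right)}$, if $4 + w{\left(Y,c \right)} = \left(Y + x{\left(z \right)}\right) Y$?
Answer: $\frac{385}{2} \approx 192.5$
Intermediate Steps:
$z = 2$ ($z = 3 - 1 = 2$)
$x{\left(K \right)} = 1$
$w{\left(Y,c \right)} = -4 + Y \left(1 + Y\right)$ ($w{\left(Y,c \right)} = -4 + \left(Y + 1\right) Y = -4 + \left(1 + Y\right) Y = -4 + Y \left(1 + Y\right)$)
$\left(\left(\frac{39}{8} - \frac{9}{3}\right) - 50\right) w{\left(-1,-6 \right)} = \left(\left(\frac{39}{8} - \frac{9}{3}\right) - 50\right) \left(-4 - 1 + \left(-1\right)^{2}\right) = \left(\left(39 \cdot \frac{1}{8} - 3\right) - 50\right) \left(-4 - 1 + 1\right) = \left(\left(\frac{39}{8} - 3\right) - 50\right) \left(-4\right) = \left(\frac{15}{8} - 50\right) \left(-4\right) = \left(- \frac{385}{8}\right) \left(-4\right) = \frac{385}{2}$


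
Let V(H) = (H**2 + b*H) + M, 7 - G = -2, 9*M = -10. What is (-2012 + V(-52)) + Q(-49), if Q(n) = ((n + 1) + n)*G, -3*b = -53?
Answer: -9907/9 ≈ -1100.8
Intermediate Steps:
b = 53/3 (b = -1/3*(-53) = 53/3 ≈ 17.667)
M = -10/9 (M = (1/9)*(-10) = -10/9 ≈ -1.1111)
G = 9 (G = 7 - 1*(-2) = 7 + 2 = 9)
V(H) = -10/9 + H**2 + 53*H/3 (V(H) = (H**2 + 53*H/3) - 10/9 = -10/9 + H**2 + 53*H/3)
Q(n) = 9 + 18*n (Q(n) = ((n + 1) + n)*9 = ((1 + n) + n)*9 = (1 + 2*n)*9 = 9 + 18*n)
(-2012 + V(-52)) + Q(-49) = (-2012 + (-10/9 + (-52)**2 + (53/3)*(-52))) + (9 + 18*(-49)) = (-2012 + (-10/9 + 2704 - 2756/3)) + (9 - 882) = (-2012 + 16058/9) - 873 = -2050/9 - 873 = -9907/9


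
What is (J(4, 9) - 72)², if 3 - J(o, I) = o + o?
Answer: 5929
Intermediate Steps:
J(o, I) = 3 - 2*o (J(o, I) = 3 - (o + o) = 3 - 2*o)
(J(4, 9) - 72)² = ((3 - 2*4) - 72)² = ((3 - 8) - 72)² = (-5 - 72)² = (-77)² = 5929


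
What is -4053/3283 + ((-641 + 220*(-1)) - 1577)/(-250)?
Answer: 499336/58625 ≈ 8.5175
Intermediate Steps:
-4053/3283 + ((-641 + 220*(-1)) - 1577)/(-250) = -4053*1/3283 + ((-641 - 220) - 1577)*(-1/250) = -579/469 + (-861 - 1577)*(-1/250) = -579/469 - 2438*(-1/250) = -579/469 + 1219/125 = 499336/58625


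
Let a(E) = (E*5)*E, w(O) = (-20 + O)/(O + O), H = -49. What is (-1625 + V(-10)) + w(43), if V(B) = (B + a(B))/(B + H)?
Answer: -8286033/5074 ≈ -1633.0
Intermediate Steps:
w(O) = (-20 + O)/(2*O) (w(O) = (-20 + O)/((2*O)) = (-20 + O)*(1/(2*O)) = (-20 + O)/(2*O))
a(E) = 5*E² (a(E) = (5*E)*E = 5*E²)
V(B) = (B + 5*B²)/(-49 + B) (V(B) = (B + 5*B²)/(B - 49) = (B + 5*B²)/(-49 + B))
(-1625 + V(-10)) + w(43) = (-1625 - 10*(1 + 5*(-10))/(-49 - 10)) + (½)*(-20 + 43)/43 = (-1625 - 10*(1 - 50)/(-59)) + (½)*(1/43)*23 = (-1625 - 10*(-1/59)*(-49)) + 23/86 = (-1625 - 490/59) + 23/86 = -96365/59 + 23/86 = -8286033/5074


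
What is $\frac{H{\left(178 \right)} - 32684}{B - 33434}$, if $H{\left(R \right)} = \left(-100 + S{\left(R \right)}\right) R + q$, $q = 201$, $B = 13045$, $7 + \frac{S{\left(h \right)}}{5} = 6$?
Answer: $\frac{51173}{20389} \approx 2.5098$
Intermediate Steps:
$S{\left(h \right)} = -5$ ($S{\left(h \right)} = -35 + 5 \cdot 6 = -35 + 30 = -5$)
$H{\left(R \right)} = 201 - 105 R$ ($H{\left(R \right)} = \left(-100 - 5\right) R + 201 = - 105 R + 201 = 201 - 105 R$)
$\frac{H{\left(178 \right)} - 32684}{B - 33434} = \frac{\left(201 - 18690\right) - 32684}{13045 - 33434} = \frac{\left(201 - 18690\right) - 32684}{-20389} = \left(-18489 - 32684\right) \left(- \frac{1}{20389}\right) = \left(-51173\right) \left(- \frac{1}{20389}\right) = \frac{51173}{20389}$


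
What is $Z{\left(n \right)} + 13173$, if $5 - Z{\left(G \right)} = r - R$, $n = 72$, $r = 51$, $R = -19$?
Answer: $13108$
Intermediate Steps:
$Z{\left(G \right)} = -65$ ($Z{\left(G \right)} = 5 - \left(51 - -19\right) = 5 - \left(51 + 19\right) = 5 - 70 = -65$)
$Z{\left(n \right)} + 13173 = -65 + 13173 = 13108$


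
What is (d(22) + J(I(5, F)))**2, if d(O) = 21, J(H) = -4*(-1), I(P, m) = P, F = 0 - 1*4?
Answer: 625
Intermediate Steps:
F = -4 (F = 0 - 4 = -4)
J(H) = 4
(d(22) + J(I(5, F)))**2 = (21 + 4)**2 = 25**2 = 625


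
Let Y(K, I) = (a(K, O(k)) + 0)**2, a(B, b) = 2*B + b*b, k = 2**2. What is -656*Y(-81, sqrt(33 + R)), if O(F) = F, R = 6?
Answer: -13983296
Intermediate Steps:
k = 4
a(B, b) = b**2 + 2*B (a(B, b) = 2*B + b**2 = b**2 + 2*B)
Y(K, I) = (16 + 2*K)**2 (Y(K, I) = ((4**2 + 2*K) + 0)**2 = ((16 + 2*K) + 0)**2 = (16 + 2*K)**2)
-656*Y(-81, sqrt(33 + R)) = -2624*(8 - 81)**2 = -2624*(-73)**2 = -2624*5329 = -656*21316 = -13983296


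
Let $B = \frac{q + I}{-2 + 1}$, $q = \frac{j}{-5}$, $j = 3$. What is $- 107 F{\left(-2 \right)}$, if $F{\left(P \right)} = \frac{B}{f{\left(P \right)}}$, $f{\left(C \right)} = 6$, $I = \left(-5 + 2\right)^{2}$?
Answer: $\frac{749}{5} \approx 149.8$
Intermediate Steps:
$q = - \frac{3}{5}$ ($q = \frac{3}{-5} = 3 \left(- \frac{1}{5}\right) = - \frac{3}{5} \approx -0.6$)
$I = 9$ ($I = \left(-3\right)^{2} = 9$)
$B = - \frac{42}{5}$ ($B = \frac{- \frac{3}{5} + 9}{-2 + 1} = \frac{42}{5 \left(-1\right)} = \frac{42}{5} \left(-1\right) = - \frac{42}{5} \approx -8.4$)
$F{\left(P \right)} = - \frac{7}{5}$ ($F{\left(P \right)} = - \frac{42}{5 \cdot 6} = \left(- \frac{42}{5}\right) \frac{1}{6} = - \frac{7}{5}$)
$- 107 F{\left(-2 \right)} = \left(-107\right) \left(- \frac{7}{5}\right) = \frac{749}{5}$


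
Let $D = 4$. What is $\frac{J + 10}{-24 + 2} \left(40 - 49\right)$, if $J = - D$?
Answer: $\frac{27}{11} \approx 2.4545$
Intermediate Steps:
$J = -4$ ($J = \left(-1\right) 4 = -4$)
$\frac{J + 10}{-24 + 2} \left(40 - 49\right) = \frac{-4 + 10}{-24 + 2} \left(40 - 49\right) = \frac{6}{-22} \left(-9\right) = 6 \left(- \frac{1}{22}\right) \left(-9\right) = \left(- \frac{3}{11}\right) \left(-9\right) = \frac{27}{11}$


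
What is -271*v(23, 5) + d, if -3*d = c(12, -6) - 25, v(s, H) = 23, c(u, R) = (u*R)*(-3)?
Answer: -18890/3 ≈ -6296.7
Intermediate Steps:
c(u, R) = -3*R*u (c(u, R) = (R*u)*(-3) = -3*R*u)
d = -191/3 (d = -(-3*(-6)*12 - 25)/3 = -(216 - 25)/3 = -⅓*191 = -191/3 ≈ -63.667)
-271*v(23, 5) + d = -271*23 - 191/3 = -6233 - 191/3 = -18890/3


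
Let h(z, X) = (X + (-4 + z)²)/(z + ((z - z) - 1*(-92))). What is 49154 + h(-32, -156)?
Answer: 49173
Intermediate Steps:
h(z, X) = (X + (-4 + z)²)/(92 + z) (h(z, X) = (X + (-4 + z)²)/(z + (0 + 92)) = (X + (-4 + z)²)/(z + 92) = (X + (-4 + z)²)/(92 + z))
49154 + h(-32, -156) = 49154 + (-156 + (-4 - 32)²)/(92 - 32) = 49154 + (-156 + (-36)²)/60 = 49154 + (-156 + 1296)/60 = 49154 + (1/60)*1140 = 49154 + 19 = 49173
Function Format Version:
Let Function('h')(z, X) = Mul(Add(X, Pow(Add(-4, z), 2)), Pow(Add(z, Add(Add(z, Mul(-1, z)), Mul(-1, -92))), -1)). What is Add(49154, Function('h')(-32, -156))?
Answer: 49173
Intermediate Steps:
Function('h')(z, X) = Mul(Pow(Add(92, z), -1), Add(X, Pow(Add(-4, z), 2))) (Function('h')(z, X) = Mul(Add(X, Pow(Add(-4, z), 2)), Pow(Add(z, Add(0, 92)), -1)) = Mul(Add(X, Pow(Add(-4, z), 2)), Pow(Add(z, 92), -1)) = Mul(Add(X, Pow(Add(-4, z), 2)), Pow(Add(92, z), -1)) = Mul(Pow(Add(92, z), -1), Add(X, Pow(Add(-4, z), 2))))
Add(49154, Function('h')(-32, -156)) = Add(49154, Mul(Pow(Add(92, -32), -1), Add(-156, Pow(Add(-4, -32), 2)))) = Add(49154, Mul(Pow(60, -1), Add(-156, Pow(-36, 2)))) = Add(49154, Mul(Rational(1, 60), Add(-156, 1296))) = Add(49154, Mul(Rational(1, 60), 1140)) = Add(49154, 19) = 49173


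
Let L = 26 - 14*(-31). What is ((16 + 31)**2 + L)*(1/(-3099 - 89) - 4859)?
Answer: -41344125817/3188 ≈ -1.2969e+7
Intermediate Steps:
L = 460 (L = 26 + 434 = 460)
((16 + 31)**2 + L)*(1/(-3099 - 89) - 4859) = ((16 + 31)**2 + 460)*(1/(-3099 - 89) - 4859) = (47**2 + 460)*(1/(-3188) - 4859) = (2209 + 460)*(-1/3188 - 4859) = 2669*(-15490493/3188) = -41344125817/3188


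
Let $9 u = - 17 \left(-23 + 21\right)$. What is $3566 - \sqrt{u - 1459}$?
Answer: $3566 - \frac{i \sqrt{13097}}{3} \approx 3566.0 - 38.147 i$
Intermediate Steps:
$u = \frac{34}{9}$ ($u = \frac{\left(-17\right) \left(-23 + 21\right)}{9} = \frac{\left(-17\right) \left(-2\right)}{9} = \frac{1}{9} \cdot 34 = \frac{34}{9} \approx 3.7778$)
$3566 - \sqrt{u - 1459} = 3566 - \sqrt{\frac{34}{9} - 1459} = 3566 - \sqrt{- \frac{13097}{9}} = 3566 - \frac{i \sqrt{13097}}{3}$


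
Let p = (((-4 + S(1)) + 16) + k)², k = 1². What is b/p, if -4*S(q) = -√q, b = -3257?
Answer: -52112/2809 ≈ -18.552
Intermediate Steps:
S(q) = √q/4 (S(q) = -(-1)*√q/4 = √q/4)
k = 1
p = 2809/16 (p = (((-4 + √1/4) + 16) + 1)² = (((-4 + (¼)*1) + 16) + 1)² = (((-4 + ¼) + 16) + 1)² = ((-15/4 + 16) + 1)² = (49/4 + 1)² = (53/4)² = 2809/16 ≈ 175.56)
b/p = -3257/2809/16 = -3257*16/2809 = -52112/2809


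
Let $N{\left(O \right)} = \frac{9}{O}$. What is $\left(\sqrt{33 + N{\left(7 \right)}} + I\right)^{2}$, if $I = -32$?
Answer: $\frac{7408}{7} - \frac{256 \sqrt{105}}{7} \approx 683.54$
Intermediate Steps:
$\left(\sqrt{33 + N{\left(7 \right)}} + I\right)^{2} = \left(\sqrt{33 + \frac{9}{7}} - 32\right)^{2} = \left(\sqrt{\frac{240}{7}} - 32\right)^{2} = \left(\frac{4 \sqrt{105}}{7} - 32\right)^{2} = \left(-32 + \frac{4 \sqrt{105}}{7}\right)^{2}$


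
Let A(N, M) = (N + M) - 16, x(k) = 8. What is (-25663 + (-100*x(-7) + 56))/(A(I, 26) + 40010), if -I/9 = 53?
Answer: -26407/39543 ≈ -0.66780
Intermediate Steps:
I = -477 (I = -9*53 = -477)
A(N, M) = -16 + M + N (A(N, M) = (M + N) - 16 = -16 + M + N)
(-25663 + (-100*x(-7) + 56))/(A(I, 26) + 40010) = (-25663 + (-100*8 + 56))/((-16 + 26 - 477) + 40010) = (-25663 + (-800 + 56))/(-467 + 40010) = (-25663 - 744)/39543 = -26407*1/39543 = -26407/39543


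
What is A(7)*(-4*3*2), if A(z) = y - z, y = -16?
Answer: 552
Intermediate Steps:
A(z) = -16 - z
A(7)*(-4*3*2) = (-16 - 1*7)*(-4*3*2) = (-16 - 7)*(-12*2) = -23*(-24) = 552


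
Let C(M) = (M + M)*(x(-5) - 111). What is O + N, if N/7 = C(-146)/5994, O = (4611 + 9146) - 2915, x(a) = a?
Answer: 32612026/2997 ≈ 10882.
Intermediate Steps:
C(M) = -232*M (C(M) = (M + M)*(-5 - 111) = (2*M)*(-116) = -232*M)
O = 10842 (O = 13757 - 2915 = 10842)
N = 118552/2997 (N = 7*(-232*(-146)/5994) = 7*(33872*(1/5994)) = 7*(16936/2997) = 118552/2997 ≈ 39.557)
O + N = 10842 + 118552/2997 = 32612026/2997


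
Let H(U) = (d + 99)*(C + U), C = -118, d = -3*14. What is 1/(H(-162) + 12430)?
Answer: -1/3530 ≈ -0.00028329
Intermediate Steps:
d = -42
H(U) = -6726 + 57*U (H(U) = (-42 + 99)*(-118 + U) = 57*(-118 + U) = -6726 + 57*U)
1/(H(-162) + 12430) = 1/((-6726 + 57*(-162)) + 12430) = 1/((-6726 - 9234) + 12430) = 1/(-15960 + 12430) = 1/(-3530) = -1/3530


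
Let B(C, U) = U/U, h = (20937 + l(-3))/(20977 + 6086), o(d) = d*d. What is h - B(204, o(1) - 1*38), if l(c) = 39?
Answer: -2029/9021 ≈ -0.22492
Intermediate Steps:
o(d) = d²
h = 6992/9021 (h = (20937 + 39)/(20977 + 6086) = 20976/27063 = 20976*(1/27063) = 6992/9021 ≈ 0.77508)
B(C, U) = 1
h - B(204, o(1) - 1*38) = 6992/9021 - 1*1 = 6992/9021 - 1 = -2029/9021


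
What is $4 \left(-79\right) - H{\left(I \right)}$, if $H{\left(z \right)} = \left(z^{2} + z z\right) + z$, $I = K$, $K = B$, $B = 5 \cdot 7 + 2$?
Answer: $-3091$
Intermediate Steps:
$B = 37$ ($B = 35 + 2 = 37$)
$K = 37$
$I = 37$
$H{\left(z \right)} = z + 2 z^{2}$ ($H{\left(z \right)} = \left(z^{2} + z^{2}\right) + z = 2 z^{2} + z = z + 2 z^{2}$)
$4 \left(-79\right) - H{\left(I \right)} = 4 \left(-79\right) - 37 \left(1 + 2 \cdot 37\right) = -316 - 37 \left(1 + 74\right) = -316 - 37 \cdot 75 = -316 - 2775 = -3091$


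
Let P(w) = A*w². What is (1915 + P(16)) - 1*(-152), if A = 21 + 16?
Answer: 11539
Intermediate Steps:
A = 37
P(w) = 37*w²
(1915 + P(16)) - 1*(-152) = (1915 + 37*16²) - 1*(-152) = (1915 + 37*256) + 152 = (1915 + 9472) + 152 = 11387 + 152 = 11539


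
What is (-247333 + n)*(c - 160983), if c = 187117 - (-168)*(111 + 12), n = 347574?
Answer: 4691078318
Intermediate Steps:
c = 207781 (c = 187117 - (-168)*123 = 187117 - 1*(-20664) = 187117 + 20664 = 207781)
(-247333 + n)*(c - 160983) = (-247333 + 347574)*(207781 - 160983) = 100241*46798 = 4691078318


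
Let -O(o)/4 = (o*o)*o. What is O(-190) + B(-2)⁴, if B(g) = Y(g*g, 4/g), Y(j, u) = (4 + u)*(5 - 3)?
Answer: 27436256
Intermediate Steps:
Y(j, u) = 8 + 2*u (Y(j, u) = (4 + u)*2 = 8 + 2*u)
B(g) = 8 + 8/g (B(g) = 8 + 2*(4/g) = 8 + 8/g)
O(o) = -4*o³ (O(o) = -4*o*o*o = -4*o²*o = -4*o³)
O(-190) + B(-2)⁴ = -4*(-190)³ + (8 + 8/(-2))⁴ = -4*(-6859000) + (8 + 8*(-½))⁴ = 27436000 + (8 - 4)⁴ = 27436000 + 4⁴ = 27436000 + 256 = 27436256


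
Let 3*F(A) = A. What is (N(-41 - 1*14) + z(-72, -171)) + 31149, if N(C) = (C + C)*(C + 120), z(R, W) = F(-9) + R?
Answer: 23924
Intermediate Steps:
F(A) = A/3
z(R, W) = -3 + R (z(R, W) = (⅓)*(-9) + R = -3 + R)
N(C) = 2*C*(120 + C) (N(C) = (2*C)*(120 + C) = 2*C*(120 + C))
(N(-41 - 1*14) + z(-72, -171)) + 31149 = (2*(-41 - 1*14)*(120 + (-41 - 1*14)) + (-3 - 72)) + 31149 = (2*(-41 - 14)*(120 + (-41 - 14)) - 75) + 31149 = (2*(-55)*(120 - 55) - 75) + 31149 = (2*(-55)*65 - 75) + 31149 = (-7150 - 75) + 31149 = -7225 + 31149 = 23924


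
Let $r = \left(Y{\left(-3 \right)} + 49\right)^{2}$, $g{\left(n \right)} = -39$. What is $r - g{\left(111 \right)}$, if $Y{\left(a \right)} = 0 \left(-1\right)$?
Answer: $2440$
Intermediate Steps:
$Y{\left(a \right)} = 0$
$r = 2401$ ($r = \left(0 + 49\right)^{2} = 49^{2} = 2401$)
$r - g{\left(111 \right)} = 2401 - -39 = 2401 + 39 = 2440$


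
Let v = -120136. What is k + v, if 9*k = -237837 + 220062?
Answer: -122111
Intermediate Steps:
k = -1975 (k = (-237837 + 220062)/9 = (⅑)*(-17775) = -1975)
k + v = -1975 - 120136 = -122111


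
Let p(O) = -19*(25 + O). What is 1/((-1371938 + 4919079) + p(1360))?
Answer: 1/3520826 ≈ 2.8402e-7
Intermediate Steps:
p(O) = -475 - 19*O
1/((-1371938 + 4919079) + p(1360)) = 1/((-1371938 + 4919079) + (-475 - 19*1360)) = 1/(3547141 + (-475 - 25840)) = 1/(3547141 - 26315) = 1/3520826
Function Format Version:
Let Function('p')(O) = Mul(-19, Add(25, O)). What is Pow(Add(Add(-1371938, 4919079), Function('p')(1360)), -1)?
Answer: Rational(1, 3520826) ≈ 2.8402e-7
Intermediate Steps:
Function('p')(O) = Add(-475, Mul(-19, O))
Pow(Add(Add(-1371938, 4919079), Function('p')(1360)), -1) = Pow(Add(Add(-1371938, 4919079), Add(-475, Mul(-19, 1360))), -1) = Pow(Add(3547141, Add(-475, -25840)), -1) = Pow(Add(3547141, -26315), -1) = Pow(3520826, -1) = Rational(1, 3520826)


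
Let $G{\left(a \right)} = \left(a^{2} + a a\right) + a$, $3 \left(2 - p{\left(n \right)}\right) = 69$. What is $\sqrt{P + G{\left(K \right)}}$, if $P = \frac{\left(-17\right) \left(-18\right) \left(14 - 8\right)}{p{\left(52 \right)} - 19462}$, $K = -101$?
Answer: $\frac{\sqrt{7705965783201}}{19483} \approx 142.48$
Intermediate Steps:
$p{\left(n \right)} = -21$ ($p{\left(n \right)} = 2 - 23 = -21$)
$G{\left(a \right)} = a + 2 a^{2}$ ($G{\left(a \right)} = \left(a^{2} + a^{2}\right) + a = 2 a^{2} + a = a + 2 a^{2}$)
$P = - \frac{1836}{19483}$ ($P = \frac{\left(-17\right) \left(-18\right) \left(14 - 8\right)}{-21 - 19462} = \frac{306 \cdot 6}{-21 - 19462} = \frac{1836}{-19483} = 1836 \left(- \frac{1}{19483}\right) = - \frac{1836}{19483} \approx -0.094236$)
$\sqrt{P + G{\left(K \right)}} = \sqrt{- \frac{1836}{19483} - 101 \left(1 + 2 \left(-101\right)\right)} = \sqrt{- \frac{1836}{19483} - 101 \left(1 - 202\right)} = \sqrt{- \frac{1836}{19483} - -20301} = \sqrt{- \frac{1836}{19483} + 20301} = \sqrt{\frac{395522547}{19483}} = \frac{\sqrt{7705965783201}}{19483}$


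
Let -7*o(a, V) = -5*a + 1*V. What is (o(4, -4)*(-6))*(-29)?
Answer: 4176/7 ≈ 596.57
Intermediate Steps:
o(a, V) = -V/7 + 5*a/7 (o(a, V) = -(-5*a + 1*V)/7 = -(-5*a + V)/7 = -(V - 5*a)/7 = -V/7 + 5*a/7)
(o(4, -4)*(-6))*(-29) = ((-⅐*(-4) + (5/7)*4)*(-6))*(-29) = ((4/7 + 20/7)*(-6))*(-29) = ((24/7)*(-6))*(-29) = -144/7*(-29) = 4176/7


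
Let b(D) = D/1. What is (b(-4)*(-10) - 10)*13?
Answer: 390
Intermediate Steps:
b(D) = D (b(D) = D*1 = D)
(b(-4)*(-10) - 10)*13 = (-4*(-10) - 10)*13 = (40 - 10)*13 = 30*13 = 390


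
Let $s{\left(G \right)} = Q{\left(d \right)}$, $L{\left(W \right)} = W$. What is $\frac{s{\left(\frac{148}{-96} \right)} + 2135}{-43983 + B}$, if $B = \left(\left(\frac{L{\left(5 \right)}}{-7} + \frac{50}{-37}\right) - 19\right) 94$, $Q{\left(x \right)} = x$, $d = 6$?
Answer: $- \frac{554519}{11904461} \approx -0.046581$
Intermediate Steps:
$s{\left(G \right)} = 6$
$B = - \frac{512864}{259}$ ($B = \left(\left(\frac{5}{-7} + \frac{50}{-37}\right) - 19\right) 94 = \left(\left(5 \left(- \frac{1}{7}\right) + 50 \left(- \frac{1}{37}\right)\right) - 19\right) 94 = \left(\left(- \frac{5}{7} - \frac{50}{37}\right) - 19\right) 94 = \left(- \frac{535}{259} - 19\right) 94 = \left(- \frac{5456}{259}\right) 94 = - \frac{512864}{259} \approx -1980.2$)
$\frac{s{\left(\frac{148}{-96} \right)} + 2135}{-43983 + B} = \frac{6 + 2135}{-43983 - \frac{512864}{259}} = \frac{2141}{- \frac{11904461}{259}} = 2141 \left(- \frac{259}{11904461}\right) = - \frac{554519}{11904461}$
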